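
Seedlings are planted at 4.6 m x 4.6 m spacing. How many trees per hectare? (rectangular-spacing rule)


Formula: TPH = 10000 m^2/ha / (spacing_x * spacing_y)
Area per tree = 4.6 m * 4.6 m = 21.16 m^2
TPH = 10000 / 21.16 = 473 trees/ha

473


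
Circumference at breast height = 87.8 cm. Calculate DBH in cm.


Formula: DBH = C / pi
DBH = 87.8 / pi
pi = 3.14159...
DBH = 27.9 cm

27.9


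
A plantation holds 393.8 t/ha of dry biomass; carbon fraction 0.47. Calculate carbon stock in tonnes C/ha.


Formula: Carbon Stock = Biomass * Carbon Fraction
C = 393.8 t/ha * 0.47
C = 185.1 t C/ha

185.1


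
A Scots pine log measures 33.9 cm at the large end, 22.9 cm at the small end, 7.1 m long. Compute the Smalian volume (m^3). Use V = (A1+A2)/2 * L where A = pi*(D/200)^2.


Smalian: V = (A1 + A2)/2 * L,  A = pi*(D/200)^2
A1 = pi*(33.9/200)^2 = 0.090259 m^2
A2 = pi*(22.9/200)^2 = 0.041187 m^2
V = (0.090259+0.041187)/2*7.1 = 0.4666 m^3

0.4666


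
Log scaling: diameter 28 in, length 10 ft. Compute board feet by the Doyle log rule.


Doyle: BF = (D - 4)^2 * L / 16
Adjusted diameter = 28 - 4 = 24 in
(D-4)^2 = 24^2 = 576
BF = 576 * 10 / 16 = 360 BF

360


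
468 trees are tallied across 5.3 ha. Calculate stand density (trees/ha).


Formula: Stand Density = N_trees / Area_ha
Density = 468 trees / 5.3 ha
Density = 88 trees/ha

88


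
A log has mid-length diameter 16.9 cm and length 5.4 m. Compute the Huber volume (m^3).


Huber: V = Am * L,  Am = pi*(Dm/200)^2
Am = pi*(16.9/200)^2 = 0.022432 m^2
V = 0.022432*5.4 = 0.1211 m^3

0.1211


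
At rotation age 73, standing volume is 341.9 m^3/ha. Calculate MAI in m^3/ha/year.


Formula: MAI = Total Volume / Stand Age
MAI = 341.9 m^3/ha / 73 years
MAI = 4.68 m^3/ha/year

4.68


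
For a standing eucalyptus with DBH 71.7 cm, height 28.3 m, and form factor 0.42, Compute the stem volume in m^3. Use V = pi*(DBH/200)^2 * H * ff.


Formula: V = pi * (DBH/200)^2 * H * ff
Radius = DBH/200 = 71.7/200 = 0.3585 m
Radius^2 = 0.3585^2 = 0.12852225 m^2
V = pi * 0.12852225 * 28.3 * 0.42
V = 4.799 m^3

4.799


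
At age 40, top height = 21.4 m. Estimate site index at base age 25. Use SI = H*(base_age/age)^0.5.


Formula: SI = H_dom * (base_age / age)^0.5
Age ratio = 25 / 40 = 0.625
sqrt(age_ratio) = 0.79057
SI = 21.4 * 0.79057 = 16.9 m

16.9


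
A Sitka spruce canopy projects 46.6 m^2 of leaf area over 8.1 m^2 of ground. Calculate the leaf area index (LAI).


Formula: LAI = total leaf area / ground area  (dimensionless)
LAI = 46.6 m^2 / 8.1 m^2
LAI = 5.75

5.75


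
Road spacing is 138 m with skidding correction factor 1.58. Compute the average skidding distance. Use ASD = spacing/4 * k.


Formula: ASD = (spacing / 4) * correction
Uncorrected distance = spacing / 4 = 138 / 4 = 34.5 m
ASD = 34.5 * 1.58 = 55 m

55


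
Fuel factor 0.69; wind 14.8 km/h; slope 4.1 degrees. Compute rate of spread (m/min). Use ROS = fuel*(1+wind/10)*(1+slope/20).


Formula: ROS = fuel * (1 + wind/10) * (1 + slope/20)
Wind factor = 1 + 14.8/10 = 2.48
Slope factor = 1 + 4.1/20 = 1.205
ROS = 0.69 * 2.48 * 1.205 = 2.06 m/min

2.06


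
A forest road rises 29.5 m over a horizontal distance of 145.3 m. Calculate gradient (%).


Formula: Gradient = rise / run * 100
Gradient = 29.5 / 145.3 * 100 = 20.3%

20.3


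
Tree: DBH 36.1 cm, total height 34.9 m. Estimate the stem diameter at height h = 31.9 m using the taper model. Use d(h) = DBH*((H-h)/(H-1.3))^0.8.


Taper: d(h) = DBH * ((H - h) / (H - 1.3))^0.8
Numerator = H - h = 34.9 - 31.9 = 3.0 m
Denominator = H - 1.3 = 34.9 - 1.3 = 33.6 m
Ratio = 3.0 / 33.6 = 0.08929
d = 36.1 * 0.08929^0.8 = 5.2 cm

5.2


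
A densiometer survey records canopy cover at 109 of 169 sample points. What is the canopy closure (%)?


Formula: Canopy closure = covered points / total points * 100
Closure = 109 / 169 * 100
Closure = 0.645 * 100 = 64.5%

64.5


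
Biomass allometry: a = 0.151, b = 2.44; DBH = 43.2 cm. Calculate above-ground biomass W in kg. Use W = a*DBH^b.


Formula: W = a * DBH^b  (allometric power law)
DBH^b = 43.2^2.44 = 9785.4396
W = 0.151 * 9785.4396 = 1477.6 kg

1477.6


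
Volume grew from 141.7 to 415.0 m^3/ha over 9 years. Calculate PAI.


Formula: PAI = (V_T2 - V_T1) / (T2 - T1)
Volume increment = 415.0 - 141.7 = 273.3 m^3/ha
PAI = 273.3 / 9 = 30.37 m^3/ha/year

30.37


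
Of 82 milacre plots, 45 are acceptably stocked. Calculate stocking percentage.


Formula: Stocking % = stocked plots / total plots * 100
Stocking = 45 / 82 * 100
Stocking = 0.5488 * 100 = 54.9%

54.9


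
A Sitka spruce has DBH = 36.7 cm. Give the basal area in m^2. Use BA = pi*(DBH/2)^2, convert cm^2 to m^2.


Formula: BA = pi * (DBH/2)^2 / 10000  (cm^2 to m^2)
Radius = DBH/2 = 36.7/2 = 18.35 cm
BA = pi * 18.35^2 / 10000
   = 1057.8449 cm^2 / 10000
   = 0.1058 m^2

0.1058


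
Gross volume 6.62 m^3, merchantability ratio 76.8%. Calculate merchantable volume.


Formula: MV = V_total * (merchantable_pct / 100)
Merchantable fraction = 76.8% / 100 = 0.768
MV = 6.62 m^3 * 0.768 = 5.084 m^3

5.084


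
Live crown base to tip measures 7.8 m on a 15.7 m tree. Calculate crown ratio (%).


Formula: Crown Ratio = (Crown Length / Total Height) * 100
CR = (7.8 m / 15.7 m) * 100
CR = 0.4968 * 100 = 49.7%

49.7


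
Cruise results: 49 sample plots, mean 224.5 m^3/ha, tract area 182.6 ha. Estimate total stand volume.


Formula: Total Volume = Mean Volume per ha * Total Area
Total Volume = 224.5 m^3/ha * 182.6 ha
Total Volume = 40994 m^3

40994


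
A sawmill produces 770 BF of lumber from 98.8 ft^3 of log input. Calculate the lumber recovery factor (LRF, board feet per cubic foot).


Formula: LRF = Lumber Output (BF) / Log Input (ft^3)
LRF = 770 BF / 98.8 ft^3
LRF = 7.79 BF/ft^3

7.79


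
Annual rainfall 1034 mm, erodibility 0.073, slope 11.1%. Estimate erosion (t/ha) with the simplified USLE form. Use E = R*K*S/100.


Formula: E = R * K * S / 100  (simplified USLE)
R * K = 1034 * 0.073 = 75.482
E = 75.482 * 11.1 / 100 = 8.38 t/ha

8.38


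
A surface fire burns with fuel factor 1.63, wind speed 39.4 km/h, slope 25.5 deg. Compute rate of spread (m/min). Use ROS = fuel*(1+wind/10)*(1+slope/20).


Formula: ROS = fuel * (1 + wind/10) * (1 + slope/20)
Wind factor = 1 + 39.4/10 = 4.94
Slope factor = 1 + 25.5/20 = 2.275
ROS = 1.63 * 4.94 * 2.275 = 18.32 m/min

18.32


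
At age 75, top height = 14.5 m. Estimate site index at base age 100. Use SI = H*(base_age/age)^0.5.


Formula: SI = H_dom * (base_age / age)^0.5
Age ratio = 100 / 75 = 1.33333
sqrt(age_ratio) = 1.1547
SI = 14.5 * 1.1547 = 16.7 m

16.7


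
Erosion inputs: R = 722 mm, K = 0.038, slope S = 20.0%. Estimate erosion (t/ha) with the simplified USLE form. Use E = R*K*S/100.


Formula: E = R * K * S / 100  (simplified USLE)
R * K = 722 * 0.038 = 27.436
E = 27.436 * 20.0 / 100 = 5.49 t/ha

5.49


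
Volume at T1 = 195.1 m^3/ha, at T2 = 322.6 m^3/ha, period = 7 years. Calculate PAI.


Formula: PAI = (V_T2 - V_T1) / (T2 - T1)
Volume increment = 322.6 - 195.1 = 127.5 m^3/ha
PAI = 127.5 / 7 = 18.21 m^3/ha/year

18.21


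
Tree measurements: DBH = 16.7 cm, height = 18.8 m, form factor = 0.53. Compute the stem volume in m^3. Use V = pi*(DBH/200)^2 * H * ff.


Formula: V = pi * (DBH/200)^2 * H * ff
Radius = DBH/200 = 16.7/200 = 0.0835 m
Radius^2 = 0.0835^2 = 0.00697225 m^2
V = pi * 0.00697225 * 18.8 * 0.53
V = 0.218 m^3

0.218


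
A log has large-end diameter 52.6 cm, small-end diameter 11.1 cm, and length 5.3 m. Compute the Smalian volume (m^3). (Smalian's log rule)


Smalian: V = (A1 + A2)/2 * L,  A = pi*(D/200)^2
A1 = pi*(52.6/200)^2 = 0.217301 m^2
A2 = pi*(11.1/200)^2 = 0.009677 m^2
V = (0.217301+0.009677)/2*5.3 = 0.6015 m^3

0.6015


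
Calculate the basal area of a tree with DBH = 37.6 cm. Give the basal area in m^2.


Formula: BA = pi * (DBH/2)^2 / 10000  (cm^2 to m^2)
Radius = DBH/2 = 37.6/2 = 18.8 cm
BA = pi * 18.8^2 / 10000
   = 1110.3645 cm^2 / 10000
   = 0.111 m^2

0.111


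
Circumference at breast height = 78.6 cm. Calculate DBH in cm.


Formula: DBH = C / pi
DBH = 78.6 / pi
pi = 3.14159...
DBH = 25.0 cm

25.0


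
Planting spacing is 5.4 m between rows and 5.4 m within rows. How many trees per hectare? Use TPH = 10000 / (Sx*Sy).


Formula: TPH = 10000 m^2/ha / (spacing_x * spacing_y)
Area per tree = 5.4 m * 5.4 m = 29.16 m^2
TPH = 10000 / 29.16 = 343 trees/ha

343


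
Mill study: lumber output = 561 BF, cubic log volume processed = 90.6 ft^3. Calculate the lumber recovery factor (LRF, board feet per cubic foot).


Formula: LRF = Lumber Output (BF) / Log Input (ft^3)
LRF = 561 BF / 90.6 ft^3
LRF = 6.19 BF/ft^3

6.19


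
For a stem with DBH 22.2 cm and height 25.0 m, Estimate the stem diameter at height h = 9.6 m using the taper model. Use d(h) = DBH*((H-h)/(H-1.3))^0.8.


Taper: d(h) = DBH * ((H - h) / (H - 1.3))^0.8
Numerator = H - h = 25.0 - 9.6 = 15.4 m
Denominator = H - 1.3 = 25.0 - 1.3 = 23.7 m
Ratio = 15.4 / 23.7 = 0.64979
d = 22.2 * 0.64979^0.8 = 15.7 cm

15.7


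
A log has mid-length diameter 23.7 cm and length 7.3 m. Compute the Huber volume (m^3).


Huber: V = Am * L,  Am = pi*(Dm/200)^2
Am = pi*(23.7/200)^2 = 0.044115 m^2
V = 0.044115*7.3 = 0.322 m^3

0.322


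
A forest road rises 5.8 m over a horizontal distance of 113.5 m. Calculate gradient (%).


Formula: Gradient = rise / run * 100
Gradient = 5.8 / 113.5 * 100 = 5.1%

5.1


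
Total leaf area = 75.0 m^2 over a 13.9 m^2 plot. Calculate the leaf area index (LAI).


Formula: LAI = total leaf area / ground area  (dimensionless)
LAI = 75.0 m^2 / 13.9 m^2
LAI = 5.4

5.4


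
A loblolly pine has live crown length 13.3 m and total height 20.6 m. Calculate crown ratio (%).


Formula: Crown Ratio = (Crown Length / Total Height) * 100
CR = (13.3 m / 20.6 m) * 100
CR = 0.6456 * 100 = 64.6%

64.6


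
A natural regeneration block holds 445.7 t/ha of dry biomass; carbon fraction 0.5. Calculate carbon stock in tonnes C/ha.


Formula: Carbon Stock = Biomass * Carbon Fraction
C = 445.7 t/ha * 0.5
C = 222.9 t C/ha

222.9


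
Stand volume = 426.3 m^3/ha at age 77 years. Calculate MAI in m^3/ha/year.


Formula: MAI = Total Volume / Stand Age
MAI = 426.3 m^3/ha / 77 years
MAI = 5.54 m^3/ha/year

5.54


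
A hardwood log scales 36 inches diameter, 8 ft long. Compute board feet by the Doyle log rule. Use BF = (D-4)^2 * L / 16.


Doyle: BF = (D - 4)^2 * L / 16
Adjusted diameter = 36 - 4 = 32 in
(D-4)^2 = 32^2 = 1024
BF = 1024 * 8 / 16 = 512 BF

512


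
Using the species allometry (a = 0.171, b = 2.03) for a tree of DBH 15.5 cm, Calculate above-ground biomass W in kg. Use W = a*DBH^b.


Formula: W = a * DBH^b  (allometric power law)
DBH^b = 15.5^2.03 = 260.8395
W = 0.171 * 260.8395 = 44.6 kg

44.6


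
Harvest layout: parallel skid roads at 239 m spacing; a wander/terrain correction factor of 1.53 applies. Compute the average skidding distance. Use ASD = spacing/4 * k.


Formula: ASD = (spacing / 4) * correction
Uncorrected distance = spacing / 4 = 239 / 4 = 59.75 m
ASD = 59.75 * 1.53 = 91 m

91


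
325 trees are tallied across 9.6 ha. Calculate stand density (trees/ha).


Formula: Stand Density = N_trees / Area_ha
Density = 325 trees / 9.6 ha
Density = 34 trees/ha

34


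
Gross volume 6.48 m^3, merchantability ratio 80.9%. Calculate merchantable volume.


Formula: MV = V_total * (merchantable_pct / 100)
Merchantable fraction = 80.9% / 100 = 0.809
MV = 6.48 m^3 * 0.809 = 5.242 m^3

5.242


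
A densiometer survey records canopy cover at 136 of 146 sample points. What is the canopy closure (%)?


Formula: Canopy closure = covered points / total points * 100
Closure = 136 / 146 * 100
Closure = 0.9315 * 100 = 93.2%

93.2


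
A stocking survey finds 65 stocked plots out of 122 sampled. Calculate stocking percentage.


Formula: Stocking % = stocked plots / total plots * 100
Stocking = 65 / 122 * 100
Stocking = 0.5328 * 100 = 53.3%

53.3


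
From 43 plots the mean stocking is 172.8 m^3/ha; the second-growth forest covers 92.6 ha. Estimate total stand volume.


Formula: Total Volume = Mean Volume per ha * Total Area
Total Volume = 172.8 m^3/ha * 92.6 ha
Total Volume = 16001 m^3

16001


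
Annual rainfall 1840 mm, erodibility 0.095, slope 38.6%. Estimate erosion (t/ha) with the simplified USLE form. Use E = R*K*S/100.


Formula: E = R * K * S / 100  (simplified USLE)
R * K = 1840 * 0.095 = 174.8
E = 174.8 * 38.6 / 100 = 67.47 t/ha

67.47


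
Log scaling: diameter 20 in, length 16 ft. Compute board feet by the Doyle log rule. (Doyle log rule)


Doyle: BF = (D - 4)^2 * L / 16
Adjusted diameter = 20 - 4 = 16 in
(D-4)^2 = 16^2 = 256
BF = 256 * 16 / 16 = 256 BF

256


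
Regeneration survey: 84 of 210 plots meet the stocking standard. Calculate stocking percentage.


Formula: Stocking % = stocked plots / total plots * 100
Stocking = 84 / 210 * 100
Stocking = 0.4 * 100 = 40.0%

40.0


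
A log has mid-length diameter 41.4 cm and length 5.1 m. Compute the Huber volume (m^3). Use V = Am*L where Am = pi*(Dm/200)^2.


Huber: V = Am * L,  Am = pi*(Dm/200)^2
Am = pi*(41.4/200)^2 = 0.134614 m^2
V = 0.134614*5.1 = 0.6865 m^3

0.6865


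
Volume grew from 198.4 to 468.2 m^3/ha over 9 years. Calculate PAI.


Formula: PAI = (V_T2 - V_T1) / (T2 - T1)
Volume increment = 468.2 - 198.4 = 269.8 m^3/ha
PAI = 269.8 / 9 = 29.98 m^3/ha/year

29.98


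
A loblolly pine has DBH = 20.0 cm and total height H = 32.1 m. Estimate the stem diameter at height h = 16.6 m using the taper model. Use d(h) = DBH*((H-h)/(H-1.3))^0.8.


Taper: d(h) = DBH * ((H - h) / (H - 1.3))^0.8
Numerator = H - h = 32.1 - 16.6 = 15.5 m
Denominator = H - 1.3 = 32.1 - 1.3 = 30.8 m
Ratio = 15.5 / 30.8 = 0.50325
d = 20.0 * 0.50325^0.8 = 11.5 cm

11.5


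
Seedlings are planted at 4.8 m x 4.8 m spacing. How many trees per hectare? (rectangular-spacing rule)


Formula: TPH = 10000 m^2/ha / (spacing_x * spacing_y)
Area per tree = 4.8 m * 4.8 m = 23.04 m^2
TPH = 10000 / 23.04 = 434 trees/ha

434


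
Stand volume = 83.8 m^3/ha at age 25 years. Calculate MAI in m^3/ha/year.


Formula: MAI = Total Volume / Stand Age
MAI = 83.8 m^3/ha / 25 years
MAI = 3.35 m^3/ha/year

3.35


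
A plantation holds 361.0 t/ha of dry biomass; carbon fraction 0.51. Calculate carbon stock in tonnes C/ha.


Formula: Carbon Stock = Biomass * Carbon Fraction
C = 361.0 t/ha * 0.51
C = 184.1 t C/ha

184.1


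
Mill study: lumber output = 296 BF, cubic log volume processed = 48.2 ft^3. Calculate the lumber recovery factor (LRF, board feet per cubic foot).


Formula: LRF = Lumber Output (BF) / Log Input (ft^3)
LRF = 296 BF / 48.2 ft^3
LRF = 6.14 BF/ft^3

6.14


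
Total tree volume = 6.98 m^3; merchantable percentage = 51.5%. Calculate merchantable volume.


Formula: MV = V_total * (merchantable_pct / 100)
Merchantable fraction = 51.5% / 100 = 0.515
MV = 6.98 m^3 * 0.515 = 3.595 m^3

3.595


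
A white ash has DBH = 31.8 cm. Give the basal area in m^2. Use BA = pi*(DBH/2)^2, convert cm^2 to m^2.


Formula: BA = pi * (DBH/2)^2 / 10000  (cm^2 to m^2)
Radius = DBH/2 = 31.8/2 = 15.9 cm
BA = pi * 15.9^2 / 10000
   = 794.226 cm^2 / 10000
   = 0.0794 m^2

0.0794


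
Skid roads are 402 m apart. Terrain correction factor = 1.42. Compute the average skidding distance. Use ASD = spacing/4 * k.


Formula: ASD = (spacing / 4) * correction
Uncorrected distance = spacing / 4 = 402 / 4 = 100.5 m
ASD = 100.5 * 1.42 = 143 m

143


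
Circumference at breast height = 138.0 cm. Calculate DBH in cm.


Formula: DBH = C / pi
DBH = 138.0 / pi
pi = 3.14159...
DBH = 43.9 cm

43.9


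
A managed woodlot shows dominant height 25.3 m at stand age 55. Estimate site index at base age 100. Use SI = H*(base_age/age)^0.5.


Formula: SI = H_dom * (base_age / age)^0.5
Age ratio = 100 / 55 = 1.81818
sqrt(age_ratio) = 1.3484
SI = 25.3 * 1.3484 = 34.1 m

34.1


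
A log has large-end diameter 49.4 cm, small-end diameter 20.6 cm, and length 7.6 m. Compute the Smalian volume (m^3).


Smalian: V = (A1 + A2)/2 * L,  A = pi*(D/200)^2
A1 = pi*(49.4/200)^2 = 0.191665 m^2
A2 = pi*(20.6/200)^2 = 0.033329 m^2
V = (0.191665+0.033329)/2*7.6 = 0.855 m^3

0.855


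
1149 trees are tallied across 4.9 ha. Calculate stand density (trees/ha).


Formula: Stand Density = N_trees / Area_ha
Density = 1149 trees / 4.9 ha
Density = 234 trees/ha

234


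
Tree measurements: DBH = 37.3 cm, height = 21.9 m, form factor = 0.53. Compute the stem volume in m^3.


Formula: V = pi * (DBH/200)^2 * H * ff
Radius = DBH/200 = 37.3/200 = 0.1865 m
Radius^2 = 0.1865^2 = 0.03478225 m^2
V = pi * 0.03478225 * 21.9 * 0.53
V = 1.268 m^3

1.268


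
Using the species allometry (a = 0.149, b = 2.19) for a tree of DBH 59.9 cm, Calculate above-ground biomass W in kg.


Formula: W = a * DBH^b  (allometric power law)
DBH^b = 59.9^2.19 = 7808.4483
W = 0.149 * 7808.4483 = 1163.5 kg

1163.5


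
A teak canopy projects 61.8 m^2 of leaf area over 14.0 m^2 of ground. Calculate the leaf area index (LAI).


Formula: LAI = total leaf area / ground area  (dimensionless)
LAI = 61.8 m^2 / 14.0 m^2
LAI = 4.41

4.41


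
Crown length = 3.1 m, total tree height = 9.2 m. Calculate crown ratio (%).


Formula: Crown Ratio = (Crown Length / Total Height) * 100
CR = (3.1 m / 9.2 m) * 100
CR = 0.337 * 100 = 33.7%

33.7


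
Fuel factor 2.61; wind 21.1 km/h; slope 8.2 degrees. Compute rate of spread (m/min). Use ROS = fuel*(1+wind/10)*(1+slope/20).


Formula: ROS = fuel * (1 + wind/10) * (1 + slope/20)
Wind factor = 1 + 21.1/10 = 3.11
Slope factor = 1 + 8.2/20 = 1.41
ROS = 2.61 * 3.11 * 1.41 = 11.45 m/min

11.45


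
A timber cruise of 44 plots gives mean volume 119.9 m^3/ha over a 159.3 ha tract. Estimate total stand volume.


Formula: Total Volume = Mean Volume per ha * Total Area
Total Volume = 119.9 m^3/ha * 159.3 ha
Total Volume = 19100 m^3

19100


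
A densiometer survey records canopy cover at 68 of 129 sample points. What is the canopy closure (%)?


Formula: Canopy closure = covered points / total points * 100
Closure = 68 / 129 * 100
Closure = 0.5271 * 100 = 52.7%

52.7


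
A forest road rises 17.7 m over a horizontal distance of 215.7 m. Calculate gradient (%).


Formula: Gradient = rise / run * 100
Gradient = 17.7 / 215.7 * 100 = 8.2%

8.2


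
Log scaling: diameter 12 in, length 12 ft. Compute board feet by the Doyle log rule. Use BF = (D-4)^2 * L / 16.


Doyle: BF = (D - 4)^2 * L / 16
Adjusted diameter = 12 - 4 = 8 in
(D-4)^2 = 8^2 = 64
BF = 64 * 12 / 16 = 48 BF

48


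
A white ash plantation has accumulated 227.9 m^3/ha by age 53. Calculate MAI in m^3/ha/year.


Formula: MAI = Total Volume / Stand Age
MAI = 227.9 m^3/ha / 53 years
MAI = 4.3 m^3/ha/year

4.3


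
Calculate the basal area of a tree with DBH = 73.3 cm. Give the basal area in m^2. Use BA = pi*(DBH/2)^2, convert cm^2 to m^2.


Formula: BA = pi * (DBH/2)^2 / 10000  (cm^2 to m^2)
Radius = DBH/2 = 73.3/2 = 36.65 cm
BA = pi * 36.65^2 / 10000
   = 4219.8579 cm^2 / 10000
   = 0.422 m^2

0.422


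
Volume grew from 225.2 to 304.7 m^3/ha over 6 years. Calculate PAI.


Formula: PAI = (V_T2 - V_T1) / (T2 - T1)
Volume increment = 304.7 - 225.2 = 79.5 m^3/ha
PAI = 79.5 / 6 = 13.25 m^3/ha/year

13.25


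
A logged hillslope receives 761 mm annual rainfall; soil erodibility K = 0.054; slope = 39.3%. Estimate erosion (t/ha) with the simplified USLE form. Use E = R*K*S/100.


Formula: E = R * K * S / 100  (simplified USLE)
R * K = 761 * 0.054 = 41.094
E = 41.094 * 39.3 / 100 = 16.15 t/ha

16.15


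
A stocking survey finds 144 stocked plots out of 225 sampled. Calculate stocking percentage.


Formula: Stocking % = stocked plots / total plots * 100
Stocking = 144 / 225 * 100
Stocking = 0.64 * 100 = 64.0%

64.0


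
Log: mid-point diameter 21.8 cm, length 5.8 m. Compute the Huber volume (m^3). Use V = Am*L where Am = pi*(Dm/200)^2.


Huber: V = Am * L,  Am = pi*(Dm/200)^2
Am = pi*(21.8/200)^2 = 0.037325 m^2
V = 0.037325*5.8 = 0.2165 m^3

0.2165


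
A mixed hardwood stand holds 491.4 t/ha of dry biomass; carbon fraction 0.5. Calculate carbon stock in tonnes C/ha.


Formula: Carbon Stock = Biomass * Carbon Fraction
C = 491.4 t/ha * 0.5
C = 245.7 t C/ha

245.7


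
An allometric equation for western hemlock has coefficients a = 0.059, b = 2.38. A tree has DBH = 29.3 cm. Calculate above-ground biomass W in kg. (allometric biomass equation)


Formula: W = a * DBH^b  (allometric power law)
DBH^b = 29.3^2.38 = 3098.4532
W = 0.059 * 3098.4532 = 182.8 kg

182.8


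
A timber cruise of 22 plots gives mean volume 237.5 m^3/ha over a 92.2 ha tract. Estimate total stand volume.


Formula: Total Volume = Mean Volume per ha * Total Area
Total Volume = 237.5 m^3/ha * 92.2 ha
Total Volume = 21898 m^3

21898


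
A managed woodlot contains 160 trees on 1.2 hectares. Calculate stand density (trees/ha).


Formula: Stand Density = N_trees / Area_ha
Density = 160 trees / 1.2 ha
Density = 133 trees/ha

133


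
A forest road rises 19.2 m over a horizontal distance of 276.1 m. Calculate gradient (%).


Formula: Gradient = rise / run * 100
Gradient = 19.2 / 276.1 * 100 = 7.0%

7.0


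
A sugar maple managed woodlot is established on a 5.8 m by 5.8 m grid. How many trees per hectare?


Formula: TPH = 10000 m^2/ha / (spacing_x * spacing_y)
Area per tree = 5.8 m * 5.8 m = 33.64 m^2
TPH = 10000 / 33.64 = 297 trees/ha

297


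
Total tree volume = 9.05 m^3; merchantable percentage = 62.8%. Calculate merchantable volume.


Formula: MV = V_total * (merchantable_pct / 100)
Merchantable fraction = 62.8% / 100 = 0.628
MV = 9.05 m^3 * 0.628 = 5.683 m^3

5.683


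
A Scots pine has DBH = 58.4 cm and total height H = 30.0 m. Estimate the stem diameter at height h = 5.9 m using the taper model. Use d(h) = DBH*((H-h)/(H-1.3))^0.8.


Taper: d(h) = DBH * ((H - h) / (H - 1.3))^0.8
Numerator = H - h = 30.0 - 5.9 = 24.1 m
Denominator = H - 1.3 = 30.0 - 1.3 = 28.7 m
Ratio = 24.1 / 28.7 = 0.83972
d = 58.4 * 0.83972^0.8 = 50.8 cm

50.8


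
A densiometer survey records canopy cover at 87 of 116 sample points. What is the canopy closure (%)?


Formula: Canopy closure = covered points / total points * 100
Closure = 87 / 116 * 100
Closure = 0.75 * 100 = 75.0%

75.0


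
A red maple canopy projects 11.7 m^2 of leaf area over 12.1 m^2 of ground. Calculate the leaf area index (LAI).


Formula: LAI = total leaf area / ground area  (dimensionless)
LAI = 11.7 m^2 / 12.1 m^2
LAI = 0.97

0.97


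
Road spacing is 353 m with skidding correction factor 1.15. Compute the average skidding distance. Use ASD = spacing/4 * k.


Formula: ASD = (spacing / 4) * correction
Uncorrected distance = spacing / 4 = 353 / 4 = 88.25 m
ASD = 88.25 * 1.15 = 101 m

101


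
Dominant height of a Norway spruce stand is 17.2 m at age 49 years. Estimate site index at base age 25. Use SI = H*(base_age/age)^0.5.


Formula: SI = H_dom * (base_age / age)^0.5
Age ratio = 25 / 49 = 0.5102
sqrt(age_ratio) = 0.71429
SI = 17.2 * 0.71429 = 12.3 m

12.3


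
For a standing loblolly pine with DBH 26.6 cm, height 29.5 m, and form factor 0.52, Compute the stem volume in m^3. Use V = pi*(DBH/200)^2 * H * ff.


Formula: V = pi * (DBH/200)^2 * H * ff
Radius = DBH/200 = 26.6/200 = 0.133 m
Radius^2 = 0.133^2 = 0.017689 m^2
V = pi * 0.017689 * 29.5 * 0.52
V = 0.852 m^3

0.852


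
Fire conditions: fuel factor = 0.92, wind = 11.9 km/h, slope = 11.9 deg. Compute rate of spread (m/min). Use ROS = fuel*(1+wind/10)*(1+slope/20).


Formula: ROS = fuel * (1 + wind/10) * (1 + slope/20)
Wind factor = 1 + 11.9/10 = 2.19
Slope factor = 1 + 11.9/20 = 1.595
ROS = 0.92 * 2.19 * 1.595 = 3.21 m/min

3.21


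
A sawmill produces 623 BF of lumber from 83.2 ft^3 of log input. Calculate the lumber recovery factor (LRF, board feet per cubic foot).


Formula: LRF = Lumber Output (BF) / Log Input (ft^3)
LRF = 623 BF / 83.2 ft^3
LRF = 7.49 BF/ft^3

7.49


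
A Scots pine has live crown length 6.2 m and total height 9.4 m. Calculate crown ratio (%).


Formula: Crown Ratio = (Crown Length / Total Height) * 100
CR = (6.2 m / 9.4 m) * 100
CR = 0.6596 * 100 = 66.0%

66.0


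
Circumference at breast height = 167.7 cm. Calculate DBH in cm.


Formula: DBH = C / pi
DBH = 167.7 / pi
pi = 3.14159...
DBH = 53.4 cm

53.4


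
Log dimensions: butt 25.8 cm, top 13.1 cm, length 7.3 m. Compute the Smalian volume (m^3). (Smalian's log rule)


Smalian: V = (A1 + A2)/2 * L,  A = pi*(D/200)^2
A1 = pi*(25.8/200)^2 = 0.052279 m^2
A2 = pi*(13.1/200)^2 = 0.013478 m^2
V = (0.052279+0.013478)/2*7.3 = 0.24 m^3

0.24


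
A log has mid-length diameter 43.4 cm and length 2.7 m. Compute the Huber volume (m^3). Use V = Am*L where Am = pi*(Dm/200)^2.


Huber: V = Am * L,  Am = pi*(Dm/200)^2
Am = pi*(43.4/200)^2 = 0.147934 m^2
V = 0.147934*2.7 = 0.3994 m^3

0.3994


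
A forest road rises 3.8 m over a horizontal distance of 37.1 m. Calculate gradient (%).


Formula: Gradient = rise / run * 100
Gradient = 3.8 / 37.1 * 100 = 10.2%

10.2


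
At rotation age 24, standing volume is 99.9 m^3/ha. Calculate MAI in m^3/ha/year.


Formula: MAI = Total Volume / Stand Age
MAI = 99.9 m^3/ha / 24 years
MAI = 4.16 m^3/ha/year

4.16


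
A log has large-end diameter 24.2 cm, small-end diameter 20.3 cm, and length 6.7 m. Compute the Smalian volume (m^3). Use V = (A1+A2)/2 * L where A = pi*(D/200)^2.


Smalian: V = (A1 + A2)/2 * L,  A = pi*(D/200)^2
A1 = pi*(24.2/200)^2 = 0.045996 m^2
A2 = pi*(20.3/200)^2 = 0.032365 m^2
V = (0.045996+0.032365)/2*6.7 = 0.2625 m^3

0.2625


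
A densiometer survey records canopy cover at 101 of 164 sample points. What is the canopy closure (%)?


Formula: Canopy closure = covered points / total points * 100
Closure = 101 / 164 * 100
Closure = 0.6159 * 100 = 61.6%

61.6


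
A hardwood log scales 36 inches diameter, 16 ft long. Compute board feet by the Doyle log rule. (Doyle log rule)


Doyle: BF = (D - 4)^2 * L / 16
Adjusted diameter = 36 - 4 = 32 in
(D-4)^2 = 32^2 = 1024
BF = 1024 * 16 / 16 = 1024 BF

1024


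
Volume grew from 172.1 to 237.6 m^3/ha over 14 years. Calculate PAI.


Formula: PAI = (V_T2 - V_T1) / (T2 - T1)
Volume increment = 237.6 - 172.1 = 65.5 m^3/ha
PAI = 65.5 / 14 = 4.68 m^3/ha/year

4.68


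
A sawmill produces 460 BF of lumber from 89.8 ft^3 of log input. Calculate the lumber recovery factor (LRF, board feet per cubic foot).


Formula: LRF = Lumber Output (BF) / Log Input (ft^3)
LRF = 460 BF / 89.8 ft^3
LRF = 5.12 BF/ft^3

5.12


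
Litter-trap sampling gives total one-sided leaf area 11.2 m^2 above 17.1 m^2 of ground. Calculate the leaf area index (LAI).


Formula: LAI = total leaf area / ground area  (dimensionless)
LAI = 11.2 m^2 / 17.1 m^2
LAI = 0.65

0.65


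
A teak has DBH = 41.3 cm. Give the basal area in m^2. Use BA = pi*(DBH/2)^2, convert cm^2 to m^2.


Formula: BA = pi * (DBH/2)^2 / 10000  (cm^2 to m^2)
Radius = DBH/2 = 41.3/2 = 20.65 cm
BA = pi * 20.65^2 / 10000
   = 1339.6458 cm^2 / 10000
   = 0.134 m^2

0.134


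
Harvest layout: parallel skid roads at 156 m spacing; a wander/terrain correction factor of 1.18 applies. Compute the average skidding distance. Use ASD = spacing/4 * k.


Formula: ASD = (spacing / 4) * correction
Uncorrected distance = spacing / 4 = 156 / 4 = 39 m
ASD = 39 * 1.18 = 46 m

46


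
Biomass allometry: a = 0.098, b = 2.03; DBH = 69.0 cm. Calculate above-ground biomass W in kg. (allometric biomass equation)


Formula: W = a * DBH^b  (allometric power law)
DBH^b = 69.0^2.03 = 5405.8458
W = 0.098 * 5405.8458 = 529.8 kg

529.8


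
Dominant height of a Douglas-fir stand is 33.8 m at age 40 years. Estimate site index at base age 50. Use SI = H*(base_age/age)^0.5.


Formula: SI = H_dom * (base_age / age)^0.5
Age ratio = 50 / 40 = 1.25
sqrt(age_ratio) = 1.11803
SI = 33.8 * 1.11803 = 37.8 m

37.8


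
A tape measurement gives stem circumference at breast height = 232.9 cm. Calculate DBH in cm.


Formula: DBH = C / pi
DBH = 232.9 / pi
pi = 3.14159...
DBH = 74.1 cm

74.1


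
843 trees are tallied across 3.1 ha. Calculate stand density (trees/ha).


Formula: Stand Density = N_trees / Area_ha
Density = 843 trees / 3.1 ha
Density = 272 trees/ha

272


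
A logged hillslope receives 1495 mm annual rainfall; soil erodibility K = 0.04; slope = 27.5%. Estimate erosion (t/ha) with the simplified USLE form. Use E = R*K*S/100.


Formula: E = R * K * S / 100  (simplified USLE)
R * K = 1495 * 0.04 = 59.8
E = 59.8 * 27.5 / 100 = 16.45 t/ha

16.45


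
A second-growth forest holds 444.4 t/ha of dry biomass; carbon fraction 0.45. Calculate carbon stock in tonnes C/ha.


Formula: Carbon Stock = Biomass * Carbon Fraction
C = 444.4 t/ha * 0.45
C = 200.0 t C/ha

200.0


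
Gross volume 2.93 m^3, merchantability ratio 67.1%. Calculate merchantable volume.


Formula: MV = V_total * (merchantable_pct / 100)
Merchantable fraction = 67.1% / 100 = 0.671
MV = 2.93 m^3 * 0.671 = 1.966 m^3

1.966


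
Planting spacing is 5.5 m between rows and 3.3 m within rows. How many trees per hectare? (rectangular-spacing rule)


Formula: TPH = 10000 m^2/ha / (spacing_x * spacing_y)
Area per tree = 5.5 m * 3.3 m = 18.15 m^2
TPH = 10000 / 18.15 = 551 trees/ha

551


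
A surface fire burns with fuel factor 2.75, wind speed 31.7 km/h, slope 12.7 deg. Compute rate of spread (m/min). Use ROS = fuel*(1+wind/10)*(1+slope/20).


Formula: ROS = fuel * (1 + wind/10) * (1 + slope/20)
Wind factor = 1 + 31.7/10 = 4.17
Slope factor = 1 + 12.7/20 = 1.635
ROS = 2.75 * 4.17 * 1.635 = 18.75 m/min

18.75


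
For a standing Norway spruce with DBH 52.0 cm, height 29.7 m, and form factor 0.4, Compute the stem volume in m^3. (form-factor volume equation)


Formula: V = pi * (DBH/200)^2 * H * ff
Radius = DBH/200 = 52.0/200 = 0.26 m
Radius^2 = 0.26^2 = 0.0676 m^2
V = pi * 0.0676 * 29.7 * 0.4
V = 2.523 m^3

2.523


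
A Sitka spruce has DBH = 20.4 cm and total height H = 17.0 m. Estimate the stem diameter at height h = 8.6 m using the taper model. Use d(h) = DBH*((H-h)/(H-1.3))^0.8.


Taper: d(h) = DBH * ((H - h) / (H - 1.3))^0.8
Numerator = H - h = 17.0 - 8.6 = 8.4 m
Denominator = H - 1.3 = 17.0 - 1.3 = 15.7 m
Ratio = 8.4 / 15.7 = 0.53503
d = 20.4 * 0.53503^0.8 = 12.4 cm

12.4


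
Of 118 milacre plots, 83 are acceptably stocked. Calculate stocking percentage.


Formula: Stocking % = stocked plots / total plots * 100
Stocking = 83 / 118 * 100
Stocking = 0.7034 * 100 = 70.3%

70.3


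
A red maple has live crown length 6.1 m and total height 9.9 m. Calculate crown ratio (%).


Formula: Crown Ratio = (Crown Length / Total Height) * 100
CR = (6.1 m / 9.9 m) * 100
CR = 0.6162 * 100 = 61.6%

61.6


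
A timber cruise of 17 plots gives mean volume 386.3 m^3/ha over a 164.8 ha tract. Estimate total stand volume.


Formula: Total Volume = Mean Volume per ha * Total Area
Total Volume = 386.3 m^3/ha * 164.8 ha
Total Volume = 63662 m^3

63662


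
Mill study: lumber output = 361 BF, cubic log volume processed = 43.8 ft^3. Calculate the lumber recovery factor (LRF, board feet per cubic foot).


Formula: LRF = Lumber Output (BF) / Log Input (ft^3)
LRF = 361 BF / 43.8 ft^3
LRF = 8.24 BF/ft^3

8.24


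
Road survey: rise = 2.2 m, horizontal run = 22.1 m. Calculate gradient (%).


Formula: Gradient = rise / run * 100
Gradient = 2.2 / 22.1 * 100 = 10.0%

10.0


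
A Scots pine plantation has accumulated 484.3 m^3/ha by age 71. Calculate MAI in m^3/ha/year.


Formula: MAI = Total Volume / Stand Age
MAI = 484.3 m^3/ha / 71 years
MAI = 6.82 m^3/ha/year

6.82


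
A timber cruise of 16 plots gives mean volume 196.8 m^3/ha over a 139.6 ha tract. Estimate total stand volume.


Formula: Total Volume = Mean Volume per ha * Total Area
Total Volume = 196.8 m^3/ha * 139.6 ha
Total Volume = 27473 m^3

27473


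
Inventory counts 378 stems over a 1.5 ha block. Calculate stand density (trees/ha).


Formula: Stand Density = N_trees / Area_ha
Density = 378 trees / 1.5 ha
Density = 252 trees/ha

252


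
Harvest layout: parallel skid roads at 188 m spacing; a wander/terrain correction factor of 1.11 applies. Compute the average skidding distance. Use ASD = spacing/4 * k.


Formula: ASD = (spacing / 4) * correction
Uncorrected distance = spacing / 4 = 188 / 4 = 47 m
ASD = 47 * 1.11 = 52 m

52


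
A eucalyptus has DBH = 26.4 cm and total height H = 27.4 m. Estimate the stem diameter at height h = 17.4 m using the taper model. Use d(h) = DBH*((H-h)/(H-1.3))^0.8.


Taper: d(h) = DBH * ((H - h) / (H - 1.3))^0.8
Numerator = H - h = 27.4 - 17.4 = 10.0 m
Denominator = H - 1.3 = 27.4 - 1.3 = 26.1 m
Ratio = 10.0 / 26.1 = 0.38314
d = 26.4 * 0.38314^0.8 = 12.3 cm

12.3


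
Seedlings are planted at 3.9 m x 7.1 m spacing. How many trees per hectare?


Formula: TPH = 10000 m^2/ha / (spacing_x * spacing_y)
Area per tree = 3.9 m * 7.1 m = 27.69 m^2
TPH = 10000 / 27.69 = 361 trees/ha

361


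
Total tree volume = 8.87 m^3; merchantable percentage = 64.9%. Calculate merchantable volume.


Formula: MV = V_total * (merchantable_pct / 100)
Merchantable fraction = 64.9% / 100 = 0.649
MV = 8.87 m^3 * 0.649 = 5.757 m^3

5.757


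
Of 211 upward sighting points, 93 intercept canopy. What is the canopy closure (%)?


Formula: Canopy closure = covered points / total points * 100
Closure = 93 / 211 * 100
Closure = 0.4408 * 100 = 44.1%

44.1


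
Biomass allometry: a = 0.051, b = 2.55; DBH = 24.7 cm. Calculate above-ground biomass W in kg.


Formula: W = a * DBH^b  (allometric power law)
DBH^b = 24.7^2.55 = 3559.4036
W = 0.051 * 3559.4036 = 181.5 kg

181.5


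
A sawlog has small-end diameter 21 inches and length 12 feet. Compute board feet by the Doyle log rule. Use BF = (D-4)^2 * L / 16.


Doyle: BF = (D - 4)^2 * L / 16
Adjusted diameter = 21 - 4 = 17 in
(D-4)^2 = 17^2 = 289
BF = 289 * 12 / 16 = 217 BF

217


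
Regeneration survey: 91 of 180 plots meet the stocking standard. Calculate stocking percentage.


Formula: Stocking % = stocked plots / total plots * 100
Stocking = 91 / 180 * 100
Stocking = 0.5056 * 100 = 50.6%

50.6


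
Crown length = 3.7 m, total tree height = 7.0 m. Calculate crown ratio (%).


Formula: Crown Ratio = (Crown Length / Total Height) * 100
CR = (3.7 m / 7.0 m) * 100
CR = 0.5286 * 100 = 52.9%

52.9


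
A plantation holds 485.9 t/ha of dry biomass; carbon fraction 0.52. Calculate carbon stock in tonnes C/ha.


Formula: Carbon Stock = Biomass * Carbon Fraction
C = 485.9 t/ha * 0.52
C = 252.7 t C/ha

252.7


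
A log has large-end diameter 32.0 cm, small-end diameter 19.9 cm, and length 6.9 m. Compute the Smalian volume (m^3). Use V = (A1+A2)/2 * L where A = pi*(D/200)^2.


Smalian: V = (A1 + A2)/2 * L,  A = pi*(D/200)^2
A1 = pi*(32.0/200)^2 = 0.080425 m^2
A2 = pi*(19.9/200)^2 = 0.031103 m^2
V = (0.080425+0.031103)/2*6.9 = 0.3848 m^3

0.3848


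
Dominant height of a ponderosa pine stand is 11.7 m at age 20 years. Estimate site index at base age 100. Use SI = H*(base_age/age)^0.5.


Formula: SI = H_dom * (base_age / age)^0.5
Age ratio = 100 / 20 = 5.0
sqrt(age_ratio) = 2.23607
SI = 11.7 * 2.23607 = 26.2 m

26.2


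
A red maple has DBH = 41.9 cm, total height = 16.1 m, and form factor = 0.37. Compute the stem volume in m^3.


Formula: V = pi * (DBH/200)^2 * H * ff
Radius = DBH/200 = 41.9/200 = 0.2095 m
Radius^2 = 0.2095^2 = 0.04389025 m^2
V = pi * 0.04389025 * 16.1 * 0.37
V = 0.821 m^3

0.821


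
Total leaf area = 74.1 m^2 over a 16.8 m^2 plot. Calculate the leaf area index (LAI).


Formula: LAI = total leaf area / ground area  (dimensionless)
LAI = 74.1 m^2 / 16.8 m^2
LAI = 4.41

4.41


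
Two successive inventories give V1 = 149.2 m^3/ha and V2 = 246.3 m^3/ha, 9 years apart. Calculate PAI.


Formula: PAI = (V_T2 - V_T1) / (T2 - T1)
Volume increment = 246.3 - 149.2 = 97.1 m^3/ha
PAI = 97.1 / 9 = 10.79 m^3/ha/year

10.79


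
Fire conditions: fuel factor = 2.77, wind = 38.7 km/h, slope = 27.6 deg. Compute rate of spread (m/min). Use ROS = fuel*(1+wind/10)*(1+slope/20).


Formula: ROS = fuel * (1 + wind/10) * (1 + slope/20)
Wind factor = 1 + 38.7/10 = 4.87
Slope factor = 1 + 27.6/20 = 2.38
ROS = 2.77 * 4.87 * 2.38 = 32.11 m/min

32.11


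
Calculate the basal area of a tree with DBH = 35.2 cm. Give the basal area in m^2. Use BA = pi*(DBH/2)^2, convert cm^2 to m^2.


Formula: BA = pi * (DBH/2)^2 / 10000  (cm^2 to m^2)
Radius = DBH/2 = 35.2/2 = 17.6 cm
BA = pi * 17.6^2 / 10000
   = 973.1397 cm^2 / 10000
   = 0.0973 m^2

0.0973


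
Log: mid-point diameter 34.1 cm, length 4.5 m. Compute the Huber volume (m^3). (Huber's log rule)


Huber: V = Am * L,  Am = pi*(Dm/200)^2
Am = pi*(34.1/200)^2 = 0.091327 m^2
V = 0.091327*4.5 = 0.411 m^3

0.411


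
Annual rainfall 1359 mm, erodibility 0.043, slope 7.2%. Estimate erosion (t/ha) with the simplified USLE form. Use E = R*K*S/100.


Formula: E = R * K * S / 100  (simplified USLE)
R * K = 1359 * 0.043 = 58.437
E = 58.437 * 7.2 / 100 = 4.21 t/ha

4.21


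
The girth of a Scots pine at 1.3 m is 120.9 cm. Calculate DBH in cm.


Formula: DBH = C / pi
DBH = 120.9 / pi
pi = 3.14159...
DBH = 38.5 cm

38.5


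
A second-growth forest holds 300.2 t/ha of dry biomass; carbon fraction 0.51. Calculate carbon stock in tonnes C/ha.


Formula: Carbon Stock = Biomass * Carbon Fraction
C = 300.2 t/ha * 0.51
C = 153.1 t C/ha

153.1


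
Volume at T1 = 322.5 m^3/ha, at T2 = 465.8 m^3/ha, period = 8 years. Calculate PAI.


Formula: PAI = (V_T2 - V_T1) / (T2 - T1)
Volume increment = 465.8 - 322.5 = 143.3 m^3/ha
PAI = 143.3 / 8 = 17.91 m^3/ha/year

17.91


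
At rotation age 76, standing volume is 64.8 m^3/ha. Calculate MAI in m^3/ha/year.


Formula: MAI = Total Volume / Stand Age
MAI = 64.8 m^3/ha / 76 years
MAI = 0.85 m^3/ha/year

0.85


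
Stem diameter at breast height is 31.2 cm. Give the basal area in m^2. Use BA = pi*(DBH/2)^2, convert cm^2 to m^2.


Formula: BA = pi * (DBH/2)^2 / 10000  (cm^2 to m^2)
Radius = DBH/2 = 31.2/2 = 15.6 cm
BA = pi * 15.6^2 / 10000
   = 764.538 cm^2 / 10000
   = 0.0765 m^2

0.0765


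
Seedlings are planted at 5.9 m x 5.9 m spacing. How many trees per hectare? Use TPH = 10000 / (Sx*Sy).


Formula: TPH = 10000 m^2/ha / (spacing_x * spacing_y)
Area per tree = 5.9 m * 5.9 m = 34.81 m^2
TPH = 10000 / 34.81 = 287 trees/ha

287


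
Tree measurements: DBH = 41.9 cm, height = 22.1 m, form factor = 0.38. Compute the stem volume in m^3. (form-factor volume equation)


Formula: V = pi * (DBH/200)^2 * H * ff
Radius = DBH/200 = 41.9/200 = 0.2095 m
Radius^2 = 0.2095^2 = 0.04389025 m^2
V = pi * 0.04389025 * 22.1 * 0.38
V = 1.158 m^3

1.158


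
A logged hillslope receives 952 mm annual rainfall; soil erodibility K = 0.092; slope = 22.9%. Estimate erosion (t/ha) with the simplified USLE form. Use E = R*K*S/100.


Formula: E = R * K * S / 100  (simplified USLE)
R * K = 952 * 0.092 = 87.584
E = 87.584 * 22.9 / 100 = 20.06 t/ha

20.06


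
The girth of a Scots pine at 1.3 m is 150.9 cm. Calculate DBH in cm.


Formula: DBH = C / pi
DBH = 150.9 / pi
pi = 3.14159...
DBH = 48.0 cm

48.0


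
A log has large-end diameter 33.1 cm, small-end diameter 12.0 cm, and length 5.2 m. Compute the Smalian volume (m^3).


Smalian: V = (A1 + A2)/2 * L,  A = pi*(D/200)^2
A1 = pi*(33.1/200)^2 = 0.086049 m^2
A2 = pi*(12.0/200)^2 = 0.01131 m^2
V = (0.086049+0.01131)/2*5.2 = 0.2531 m^3

0.2531


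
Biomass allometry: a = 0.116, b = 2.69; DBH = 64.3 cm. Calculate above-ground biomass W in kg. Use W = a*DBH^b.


Formula: W = a * DBH^b  (allometric power law)
DBH^b = 64.3^2.69 = 73128.6434
W = 0.116 * 73128.6434 = 8482.9 kg

8482.9
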